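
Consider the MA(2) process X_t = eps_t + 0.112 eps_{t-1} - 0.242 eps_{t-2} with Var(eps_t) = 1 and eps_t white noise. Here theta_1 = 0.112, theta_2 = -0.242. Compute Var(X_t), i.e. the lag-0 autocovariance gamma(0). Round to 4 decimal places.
\gamma(0) = 1.0711

For an MA(q) process X_t = eps_t + sum_i theta_i eps_{t-i} with
Var(eps_t) = sigma^2, the variance is
  gamma(0) = sigma^2 * (1 + sum_i theta_i^2).
  sum_i theta_i^2 = (0.112)^2 + (-0.242)^2 = 0.012544 + 0.058564 = 0.071108.
  gamma(0) = 1 * (1 + 0.071108) = 1 * 1.071108 = 1.071108, which rounds to 1.0711.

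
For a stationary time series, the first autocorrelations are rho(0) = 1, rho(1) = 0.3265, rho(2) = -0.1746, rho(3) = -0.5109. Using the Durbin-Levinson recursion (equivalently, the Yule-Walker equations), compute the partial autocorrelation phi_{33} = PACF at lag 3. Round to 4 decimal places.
\phi_{33} = -0.4139

The PACF at lag k is phi_{kk}, the last component of the solution
to the Yule-Walker system G_k phi = r_k where
  (G_k)_{ij} = rho(|i - j|), (r_k)_i = rho(i), i,j = 1..k.
Equivalently, Durbin-Levinson gives phi_{kk} iteratively:
  phi_{11} = rho(1)
  phi_{kk} = [rho(k) - sum_{j=1..k-1} phi_{k-1,j} rho(k-j)]
            / [1 - sum_{j=1..k-1} phi_{k-1,j} rho(j)],
  phi_{k,j} = phi_{k-1,j} - phi_{kk} phi_{k-1,k-j},  j = 1..k-1.
Step k = 1:
  phi_11 = rho(1) = 0.3265.
Step k = 2:
  phi_22 = [rho(2) - phi_11 rho(1)] / [1 - phi_11 rho(1)] = [-0.1746 - (0.3265)(0.3265)] / [1 - (0.3265)(0.3265)]
         = -0.28120225 / 0.89339775 = -0.314756.
  Update: phi_21 = phi_11 - phi_22 phi_11 = 0.3265 - (-0.314756)(0.3265) = 0.429268.
Step k = 3:
  phi_33 = [rho(3) - phi_21 rho(2) - phi_22 rho(1)] / [1 - phi_21 rho(1) - phi_22 rho(2)]
    numerator   = -0.5109 - (0.429268)(-0.1746) - (-0.314756)(0.3265) = -0.33318202
    denominator = 1 - (0.429268)(0.3265) - (-0.314756)(-0.1746) = 0.80488767
  phi_33 = -0.33318202 / 0.80488767 = -0.4139.
Therefore phi_{33} = -0.4139.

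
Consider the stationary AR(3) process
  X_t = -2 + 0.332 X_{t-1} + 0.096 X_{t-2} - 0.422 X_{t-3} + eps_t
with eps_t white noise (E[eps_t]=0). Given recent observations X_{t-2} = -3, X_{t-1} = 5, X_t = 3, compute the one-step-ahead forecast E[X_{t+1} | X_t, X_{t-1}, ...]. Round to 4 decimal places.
E[X_{t+1} \mid \mathcal F_t] = 0.7420

For an AR(p) model X_t = c + sum_i phi_i X_{t-i} + eps_t, the
one-step-ahead conditional mean is
  E[X_{t+1} | X_t, ...] = c + sum_i phi_i X_{t+1-i}.
Substitute known values:
  E[X_{t+1} | ...] = -2 + (0.332) * (3) + (0.096) * (5) + (-0.422) * (-3)
                   = 0.7420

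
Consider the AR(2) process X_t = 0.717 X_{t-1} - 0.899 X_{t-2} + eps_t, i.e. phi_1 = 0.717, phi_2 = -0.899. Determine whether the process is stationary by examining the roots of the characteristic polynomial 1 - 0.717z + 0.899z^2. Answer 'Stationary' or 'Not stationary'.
\text{Stationary}

The AR(p) characteristic polynomial is P(z) = 1 - 0.717z + 0.899z^2.
Stationarity requires all roots to lie outside the unit circle, i.e. |z| > 1 for every root.
Set 1 + (-0.717) z + (0.899) z^2 = 0, i.e. a z^2 + b z + c = 0 with a = 0.899, b = -0.717, c = 1.
Discriminant D = b^2 - 4ac = (-0.717)^2 - 4*(0.899)*1 = 0.514089 - (3.596) = -3.081911.
D < 0, so the roots are the complex-conjugate pair z = (-b +/- i sqrt(-D)) / (2a) = 0.3988 +/- 0.9764i.
For a conjugate pair |z|^2 = z * conj(z) = (product of roots) = c/a = 1/(0.899) = 1.112347, so |z| = sqrt(1.112347) = 1.0547 for both roots.
Moduli of all roots: 1.0547, 1.0547.
All moduli strictly greater than 1? Yes.
Verdict: Stationary.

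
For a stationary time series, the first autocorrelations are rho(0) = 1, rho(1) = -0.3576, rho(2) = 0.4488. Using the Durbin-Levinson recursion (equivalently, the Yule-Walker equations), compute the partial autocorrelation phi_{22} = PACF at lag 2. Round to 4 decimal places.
\phi_{22} = 0.3680

The PACF at lag k is phi_{kk}, the last component of the solution
to the Yule-Walker system G_k phi = r_k where
  (G_k)_{ij} = rho(|i - j|), (r_k)_i = rho(i), i,j = 1..k.
Equivalently, Durbin-Levinson gives phi_{kk} iteratively:
  phi_{11} = rho(1)
  phi_{kk} = [rho(k) - sum_{j=1..k-1} phi_{k-1,j} rho(k-j)]
            / [1 - sum_{j=1..k-1} phi_{k-1,j} rho(j)],
  phi_{k,j} = phi_{k-1,j} - phi_{kk} phi_{k-1,k-j},  j = 1..k-1.
Step k = 1:
  phi_11 = rho(1) = -0.3576.
Step k = 2:
  phi_22 = [rho(2) - phi_11 rho(1)] / [1 - phi_11 rho(1)] = [0.4488 - (-0.3576)(-0.3576)] / [1 - (-0.3576)(-0.3576)]
         = 0.32092224 / 0.87212224 = 0.368.
Therefore phi_{22} = 0.3680.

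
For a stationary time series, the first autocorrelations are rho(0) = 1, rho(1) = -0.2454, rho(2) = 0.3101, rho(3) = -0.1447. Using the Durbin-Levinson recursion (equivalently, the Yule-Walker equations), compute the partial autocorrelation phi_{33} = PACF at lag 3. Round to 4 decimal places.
\phi_{33} = -0.0270

The PACF at lag k is phi_{kk}, the last component of the solution
to the Yule-Walker system G_k phi = r_k where
  (G_k)_{ij} = rho(|i - j|), (r_k)_i = rho(i), i,j = 1..k.
Equivalently, Durbin-Levinson gives phi_{kk} iteratively:
  phi_{11} = rho(1)
  phi_{kk} = [rho(k) - sum_{j=1..k-1} phi_{k-1,j} rho(k-j)]
            / [1 - sum_{j=1..k-1} phi_{k-1,j} rho(j)],
  phi_{k,j} = phi_{k-1,j} - phi_{kk} phi_{k-1,k-j},  j = 1..k-1.
Step k = 1:
  phi_11 = rho(1) = -0.2454.
Step k = 2:
  phi_22 = [rho(2) - phi_11 rho(1)] / [1 - phi_11 rho(1)] = [0.3101 - (-0.2454)(-0.2454)] / [1 - (-0.2454)(-0.2454)]
         = 0.24987884 / 0.93977884 = 0.265891.
  Update: phi_21 = phi_11 - phi_22 phi_11 = -0.2454 - (0.265891)(-0.2454) = -0.18015.
Step k = 3:
  phi_33 = [rho(3) - phi_21 rho(2) - phi_22 rho(1)] / [1 - phi_21 rho(1) - phi_22 rho(2)]
    numerator   = -0.1447 - (-0.18015)(0.3101) - (0.265891)(-0.2454) = -0.02358571
    denominator = 1 - (-0.18015)(-0.2454) - (0.265891)(0.3101) = 0.87333828
  phi_33 = -0.02358571 / 0.87333828 = -0.027.
Therefore phi_{33} = -0.0270.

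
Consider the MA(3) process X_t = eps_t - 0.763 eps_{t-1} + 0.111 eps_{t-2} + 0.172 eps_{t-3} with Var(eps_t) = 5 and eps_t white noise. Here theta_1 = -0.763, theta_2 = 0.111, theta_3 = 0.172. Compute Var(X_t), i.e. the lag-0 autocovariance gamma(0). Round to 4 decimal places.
\gamma(0) = 8.1204

For an MA(q) process X_t = eps_t + sum_i theta_i eps_{t-i} with
Var(eps_t) = sigma^2, the variance is
  gamma(0) = sigma^2 * (1 + sum_i theta_i^2).
  sum_i theta_i^2 = (-0.763)^2 + (0.111)^2 + (0.172)^2 = 0.582169 + 0.012321 + 0.029584 = 0.624074.
  gamma(0) = 5 * (1 + 0.624074) = 5 * 1.624074 = 8.12037, which rounds to 8.1204.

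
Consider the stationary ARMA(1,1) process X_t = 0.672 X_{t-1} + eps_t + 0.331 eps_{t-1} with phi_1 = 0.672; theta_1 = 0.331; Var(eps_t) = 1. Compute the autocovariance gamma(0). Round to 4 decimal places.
\gamma(0) = 2.8344

Multiply the model equation by X_{t-k} and take expectations. With theta_0 = psi_0 = 1 and psi_j the MA(infinity) weights, this gives
  gamma(k) - sum_i phi_i gamma(k-i) = c_k,
  c_k = sigma^2 * sum_{j=k..q} theta_j psi_{j-k}   (c_k = 0 for k > q),
using gamma(-m) = gamma(m).
psi-weights needed (psi_j = theta_j + sum_i phi_i psi_{j-i}):
  psi_1 = theta_1 + phi_1 = 0.331 + (0.672) = 1.003
Right-hand sides:
  c_0 = sigma^2 (1 + theta_1 psi_1) = 1 * (1 + (0.331)(1.003)) = 1 * 1.331993 = 1.331993
  c_1 = sigma^2 theta_1 = 1 * (0.331) = 0.331
  c_2 = 0
Equations for k = 0 and k = 1 (AR order 1):
  gamma(0) = phi_1 gamma(1) + c_0
  gamma(1) = phi_1 gamma(0) + c_1
Substituting the second into the first: gamma(0) (1 - phi_1^2) = c_0 + phi_1 c_1, so
  gamma(0) = (c_0 + phi_1 c_1) / (1 - phi_1^2) = (1.331993 + (0.672)(0.331)) / (1 - (0.672)^2) = 1.554425 / 0.548416 = 2.83439.
Therefore gamma(0) = 2.8344 (to 4 decimal places).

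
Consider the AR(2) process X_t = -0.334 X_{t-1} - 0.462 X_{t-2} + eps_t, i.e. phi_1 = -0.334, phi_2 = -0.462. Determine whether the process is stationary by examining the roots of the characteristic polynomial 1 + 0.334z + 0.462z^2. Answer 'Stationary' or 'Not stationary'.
\text{Stationary}

The AR(p) characteristic polynomial is P(z) = 1 + 0.334z + 0.462z^2.
Stationarity requires all roots to lie outside the unit circle, i.e. |z| > 1 for every root.
Set 1 + (0.334) z + (0.462) z^2 = 0, i.e. a z^2 + b z + c = 0 with a = 0.462, b = 0.334, c = 1.
Discriminant D = b^2 - 4ac = (0.334)^2 - 4*(0.462)*1 = 0.111556 - (1.848) = -1.736444.
D < 0, so the roots are the complex-conjugate pair z = (-b +/- i sqrt(-D)) / (2a) = -0.3615 +/- 1.4261i.
For a conjugate pair |z|^2 = z * conj(z) = (product of roots) = c/a = 1/(0.462) = 2.164502, so |z| = sqrt(2.164502) = 1.4712 for both roots.
Moduli of all roots: 1.4712, 1.4712.
All moduli strictly greater than 1? Yes.
Verdict: Stationary.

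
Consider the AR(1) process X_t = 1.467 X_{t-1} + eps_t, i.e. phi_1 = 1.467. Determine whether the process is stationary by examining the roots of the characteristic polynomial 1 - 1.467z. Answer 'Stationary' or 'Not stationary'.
\text{Not stationary}

The AR(p) characteristic polynomial is P(z) = 1 - 1.467z.
Stationarity requires all roots to lie outside the unit circle, i.e. |z| > 1 for every root.
This is linear in z: 1 + (-1.467) z = 0  =>  z = -1/(-1.467) = 0.681663,  |z| = 0.681663.
Moduli of all roots: 0.6817.
All moduli strictly greater than 1? No.
Verdict: Not stationary.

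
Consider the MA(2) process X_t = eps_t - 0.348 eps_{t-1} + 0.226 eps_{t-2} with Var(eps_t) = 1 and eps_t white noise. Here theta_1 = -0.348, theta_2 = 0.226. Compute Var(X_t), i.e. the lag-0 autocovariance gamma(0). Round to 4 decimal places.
\gamma(0) = 1.1722

For an MA(q) process X_t = eps_t + sum_i theta_i eps_{t-i} with
Var(eps_t) = sigma^2, the variance is
  gamma(0) = sigma^2 * (1 + sum_i theta_i^2).
  sum_i theta_i^2 = (-0.348)^2 + (0.226)^2 = 0.121104 + 0.051076 = 0.17218.
  gamma(0) = 1 * (1 + 0.17218) = 1 * 1.17218 = 1.17218, which rounds to 1.1722.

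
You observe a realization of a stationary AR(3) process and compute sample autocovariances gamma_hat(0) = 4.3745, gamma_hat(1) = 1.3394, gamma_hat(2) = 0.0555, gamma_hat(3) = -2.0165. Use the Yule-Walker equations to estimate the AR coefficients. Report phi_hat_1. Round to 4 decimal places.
\hat\phi_{1} = 0.2900

The Yule-Walker equations for an AR(p) process read, in matrix form,
  Gamma_p phi = r_p,   with   (Gamma_p)_{ij} = gamma(|i - j|),
                       (r_p)_i = gamma(i),   i,j = 1..p.
Substitute the sample gammas (Toeplitz matrix and right-hand side of size 3):
  Gamma_p = [[4.3745, 1.3394, 0.0555], [1.3394, 4.3745, 1.3394], [0.0555, 1.3394, 4.3745]]
  r_p     = [1.3394, 0.0555, -2.0165]
Written out (R1..R3):
  (R1) 4.3745 phi_1 + 1.3394 phi_2 + 0.0555 phi_3 = 1.3394
  (R2) 1.3394 phi_1 + 4.3745 phi_2 + 1.3394 phi_3 = 0.0555
  (R3) 0.0555 phi_1 + 1.3394 phi_2 + 4.3745 phi_3 = -2.0165
Gaussian elimination:
  R2 <- R2 - (1.3394/4.3745) R1 = R2 - (0.306184) R1:  3.964398 phi_2 + 1.322407 phi_3 = -0.354602
  R3 <- R3 - (0.0555/4.3745) R1 = R3 - (0.012687) R1:  1.322407 phi_2 + 4.373796 phi_3 = -2.033493
  R3 <- R3 - (1.322407/3.964398) R2 = R3 - (0.333571) R2:  3.93268 phi_3 = -1.915208
Back-substitution:
  phi_hat_3 = -1.915208 / 3.93268 = -0.486998
  phi_hat_2 = (-0.354602 - (1.322407)(-0.486998)) / 3.964398 = 0.073002
  phi_hat_1 = (1.3394 - (1.3394)(0.073002) - (0.0555)(-0.486998)) / 4.3745 = 0.29001
So phi_hat = [0.2900, 0.0730, -0.4870].
Therefore phi_hat_1 = 0.2900.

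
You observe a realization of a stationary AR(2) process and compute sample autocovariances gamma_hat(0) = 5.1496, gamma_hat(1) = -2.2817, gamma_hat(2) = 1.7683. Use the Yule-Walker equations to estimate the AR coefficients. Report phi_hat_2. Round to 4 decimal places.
\hat\phi_{2} = 0.1830

The Yule-Walker equations for an AR(p) process read, in matrix form,
  Gamma_p phi = r_p,   with   (Gamma_p)_{ij} = gamma(|i - j|),
                       (r_p)_i = gamma(i),   i,j = 1..p.
Substitute the sample gammas (Toeplitz matrix and right-hand side of size 2):
  Gamma_p = [[5.1496, -2.2817], [-2.2817, 5.1496]]
  r_p     = [-2.2817, 1.7683]
Written out:
  5.1496 phi_1 - 2.2817 phi_2 = -2.2817
  -2.2817 phi_1 + 5.1496 phi_2 = 1.7683
Solve by Cramer's rule:
  det = gamma(0)^2 - gamma(1)^2 = (5.1496)^2 - (-2.2817)^2 = 26.51838016 - 5.20615489 = 21.31222527
  phi_hat_1 = [gamma(1) gamma(0) - gamma(1) gamma(2)] / det = [(-2.2817)(5.1496) - (-2.2817)(1.7683)] / 21.31222527 = -7.71511221 / 21.31222527 = -0.362
  phi_hat_2 = [gamma(0) gamma(2) - gamma(1)^2] / det = [(5.1496)(1.7683) - (-2.2817)^2] / 21.31222527 = 3.89988279 / 21.31222527 = 0.183
So phi_hat = [-0.3620, 0.1830].
Therefore phi_hat_2 = 0.1830.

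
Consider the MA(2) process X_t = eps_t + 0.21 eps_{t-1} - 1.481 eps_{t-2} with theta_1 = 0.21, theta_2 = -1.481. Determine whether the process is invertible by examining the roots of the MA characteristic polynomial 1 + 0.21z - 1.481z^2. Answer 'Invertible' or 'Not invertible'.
\text{Not invertible}

The MA(q) characteristic polynomial is P(z) = 1 + 0.21z - 1.481z^2.
Invertibility requires all roots to lie outside the unit circle, i.e. |z| > 1 for every root.
Set 1 + (0.21) z + (-1.481) z^2 = 0, i.e. a z^2 + b z + c = 0 with a = -1.481, b = 0.21, c = 1.
Discriminant D = b^2 - 4ac = (0.21)^2 - 4*(-1.481)*1 = 0.0441 - (-5.924) = 5.9681.
D >= 0, so the roots are real: z = (-b +/- sqrt(D)) / (2a) = (-0.21 +/- 2.44297) / (-2.962).
  z_1 = (-0.21 + 2.44297) / (-2.962) = -0.7539,   |z_1| = 0.7539.
  z_2 = (-0.21 - 2.44297) / (-2.962) = 0.8957,   |z_2| = 0.8957.
Moduli of all roots: 0.7539, 0.8957.
All moduli strictly greater than 1? No.
Verdict: Not invertible.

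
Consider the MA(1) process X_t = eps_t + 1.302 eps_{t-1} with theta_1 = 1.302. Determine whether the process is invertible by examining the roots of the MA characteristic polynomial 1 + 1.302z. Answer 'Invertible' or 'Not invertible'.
\text{Not invertible}

The MA(q) characteristic polynomial is P(z) = 1 + 1.302z.
Invertibility requires all roots to lie outside the unit circle, i.e. |z| > 1 for every root.
This is linear in z: 1 + (1.302) z = 0  =>  z = -1/(1.302) = -0.768049,  |z| = 0.768049.
Moduli of all roots: 0.7680.
All moduli strictly greater than 1? No.
Verdict: Not invertible.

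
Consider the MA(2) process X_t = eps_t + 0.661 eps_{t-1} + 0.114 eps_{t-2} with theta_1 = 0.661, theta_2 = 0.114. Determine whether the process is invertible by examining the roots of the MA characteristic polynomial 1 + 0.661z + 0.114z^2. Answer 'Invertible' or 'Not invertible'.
\text{Invertible}

The MA(q) characteristic polynomial is P(z) = 1 + 0.661z + 0.114z^2.
Invertibility requires all roots to lie outside the unit circle, i.e. |z| > 1 for every root.
Set 1 + (0.661) z + (0.114) z^2 = 0, i.e. a z^2 + b z + c = 0 with a = 0.114, b = 0.661, c = 1.
Discriminant D = b^2 - 4ac = (0.661)^2 - 4*(0.114)*1 = 0.436921 - (0.456) = -0.019079.
D < 0, so the roots are the complex-conjugate pair z = (-b +/- i sqrt(-D)) / (2a) = -2.8991 +/- 0.6058i.
For a conjugate pair |z|^2 = z * conj(z) = (product of roots) = c/a = 1/(0.114) = 8.77193, so |z| = sqrt(8.77193) = 2.9617 for both roots.
Moduli of all roots: 2.9617, 2.9617.
All moduli strictly greater than 1? Yes.
Verdict: Invertible.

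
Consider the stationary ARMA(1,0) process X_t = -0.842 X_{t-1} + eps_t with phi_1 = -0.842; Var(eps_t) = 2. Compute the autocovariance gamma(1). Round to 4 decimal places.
\gamma(1) = -5.7862

Multiply the model equation by X_{t-k} and take expectations. With theta_0 = psi_0 = 1 and psi_j the MA(infinity) weights, this gives
  gamma(k) - sum_i phi_i gamma(k-i) = c_k,
  c_k = sigma^2 * sum_{j=k..q} theta_j psi_{j-k}   (c_k = 0 for k > q),
using gamma(-m) = gamma(m).
Pure AR (q = 0): c_0 = sigma^2 = 2, c_k = 0 for k >= 1.
Equations for k = 0 and k = 1 (AR order 1):
  gamma(0) = phi_1 gamma(1) + c_0
  gamma(1) = phi_1 gamma(0) + c_1
Substituting the second into the first: gamma(0) (1 - phi_1^2) = c_0 + phi_1 c_1, so
  gamma(0) = c_0 / (1 - phi_1^2) = 2 / (1 - (-0.842)^2) = 2 / 0.291036 = 6.872002.
  gamma(1) = phi_1 gamma(0) = (-0.842)(6.872002) = -5.786226.
Therefore gamma(1) = -5.7862 (to 4 decimal places).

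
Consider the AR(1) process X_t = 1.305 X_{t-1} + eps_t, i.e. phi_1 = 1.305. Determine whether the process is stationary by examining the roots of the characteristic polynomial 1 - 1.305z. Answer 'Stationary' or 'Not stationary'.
\text{Not stationary}

The AR(p) characteristic polynomial is P(z) = 1 - 1.305z.
Stationarity requires all roots to lie outside the unit circle, i.e. |z| > 1 for every root.
This is linear in z: 1 + (-1.305) z = 0  =>  z = -1/(-1.305) = 0.766284,  |z| = 0.766284.
Moduli of all roots: 0.7663.
All moduli strictly greater than 1? No.
Verdict: Not stationary.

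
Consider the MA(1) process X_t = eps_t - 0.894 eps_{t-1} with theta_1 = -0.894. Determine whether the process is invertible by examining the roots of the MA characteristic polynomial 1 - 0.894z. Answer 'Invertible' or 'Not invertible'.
\text{Invertible}

The MA(q) characteristic polynomial is P(z) = 1 - 0.894z.
Invertibility requires all roots to lie outside the unit circle, i.e. |z| > 1 for every root.
This is linear in z: 1 + (-0.894) z = 0  =>  z = -1/(-0.894) = 1.118568,  |z| = 1.118568.
Moduli of all roots: 1.1186.
All moduli strictly greater than 1? Yes.
Verdict: Invertible.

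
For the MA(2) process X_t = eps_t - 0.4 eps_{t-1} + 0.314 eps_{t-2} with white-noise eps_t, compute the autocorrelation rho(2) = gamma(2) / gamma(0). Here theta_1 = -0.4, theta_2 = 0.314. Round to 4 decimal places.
\rho(2) = 0.2495

For an MA(q) process with theta_0 = 1, the autocovariance is
  gamma(k) = sigma^2 * sum_{i=0..q-k} theta_i * theta_{i+k},
and rho(k) = gamma(k) / gamma(0). Sigma^2 cancels.
  numerator   = (1)*(0.314) = 0.314.
  denominator = (1)^2 + (-0.4)^2 + (0.314)^2 = 1.258596.
  rho(2) = 0.314 / 1.258596 = 0.2495.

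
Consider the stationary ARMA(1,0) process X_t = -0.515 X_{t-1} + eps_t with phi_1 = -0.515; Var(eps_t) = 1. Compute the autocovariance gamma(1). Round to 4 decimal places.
\gamma(1) = -0.7009

Multiply the model equation by X_{t-k} and take expectations. With theta_0 = psi_0 = 1 and psi_j the MA(infinity) weights, this gives
  gamma(k) - sum_i phi_i gamma(k-i) = c_k,
  c_k = sigma^2 * sum_{j=k..q} theta_j psi_{j-k}   (c_k = 0 for k > q),
using gamma(-m) = gamma(m).
Pure AR (q = 0): c_0 = sigma^2 = 1, c_k = 0 for k >= 1.
Equations for k = 0 and k = 1 (AR order 1):
  gamma(0) = phi_1 gamma(1) + c_0
  gamma(1) = phi_1 gamma(0) + c_1
Substituting the second into the first: gamma(0) (1 - phi_1^2) = c_0 + phi_1 c_1, so
  gamma(0) = c_0 / (1 - phi_1^2) = 1 / (1 - (-0.515)^2) = 1 / 0.734775 = 1.360961.
  gamma(1) = phi_1 gamma(0) = (-0.515)(1.360961) = -0.700895.
Therefore gamma(1) = -0.7009 (to 4 decimal places).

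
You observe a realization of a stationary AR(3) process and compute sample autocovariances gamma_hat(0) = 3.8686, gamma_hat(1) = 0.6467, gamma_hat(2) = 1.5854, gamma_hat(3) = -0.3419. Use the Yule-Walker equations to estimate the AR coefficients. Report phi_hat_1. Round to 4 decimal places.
\hat\phi_{1} = 0.1950

The Yule-Walker equations for an AR(p) process read, in matrix form,
  Gamma_p phi = r_p,   with   (Gamma_p)_{ij} = gamma(|i - j|),
                       (r_p)_i = gamma(i),   i,j = 1..p.
Substitute the sample gammas (Toeplitz matrix and right-hand side of size 3):
  Gamma_p = [[3.8686, 0.6467, 1.5854], [0.6467, 3.8686, 0.6467], [1.5854, 0.6467, 3.8686]]
  r_p     = [0.6467, 1.5854, -0.3419]
Written out (R1..R3):
  (R1) 3.8686 phi_1 + 0.6467 phi_2 + 1.5854 phi_3 = 0.6467
  (R2) 0.6467 phi_1 + 3.8686 phi_2 + 0.6467 phi_3 = 1.5854
  (R3) 1.5854 phi_1 + 0.6467 phi_2 + 3.8686 phi_3 = -0.3419
Gaussian elimination:
  R2 <- R2 - (0.6467/3.8686) R1 = R2 - (0.167166) R1:  3.760493 phi_2 + 0.381674 phi_3 = 1.477293
  R3 <- R3 - (1.5854/3.8686) R1 = R3 - (0.409812) R1:  0.381674 phi_2 + 3.218884 phi_3 = -0.606926
  R3 <- R3 - (0.381674/3.760493) R2 = R3 - (0.101496) R2:  3.180145 phi_3 = -0.756865
Back-substitution:
  phi_hat_3 = -0.756865 / 3.180145 = -0.237997
  phi_hat_2 = (1.477293 - (0.381674)(-0.237997)) / 3.760493 = 0.417001
  phi_hat_1 = (0.6467 - (0.6467)(0.417001) - (1.5854)(-0.237997)) / 3.8686 = 0.194992
So phi_hat = [0.1950, 0.4170, -0.2380].
Therefore phi_hat_1 = 0.1950.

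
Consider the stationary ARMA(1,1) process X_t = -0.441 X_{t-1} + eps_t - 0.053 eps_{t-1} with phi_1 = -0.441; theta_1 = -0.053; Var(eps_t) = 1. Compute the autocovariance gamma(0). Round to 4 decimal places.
\gamma(0) = 1.3030

Multiply the model equation by X_{t-k} and take expectations. With theta_0 = psi_0 = 1 and psi_j the MA(infinity) weights, this gives
  gamma(k) - sum_i phi_i gamma(k-i) = c_k,
  c_k = sigma^2 * sum_{j=k..q} theta_j psi_{j-k}   (c_k = 0 for k > q),
using gamma(-m) = gamma(m).
psi-weights needed (psi_j = theta_j + sum_i phi_i psi_{j-i}):
  psi_1 = theta_1 + phi_1 = -0.053 + (-0.441) = -0.494
Right-hand sides:
  c_0 = sigma^2 (1 + theta_1 psi_1) = 1 * (1 + (-0.053)(-0.494)) = 1 * 1.026182 = 1.026182
  c_1 = sigma^2 theta_1 = 1 * (-0.053) = -0.053
  c_2 = 0
Equations for k = 0 and k = 1 (AR order 1):
  gamma(0) = phi_1 gamma(1) + c_0
  gamma(1) = phi_1 gamma(0) + c_1
Substituting the second into the first: gamma(0) (1 - phi_1^2) = c_0 + phi_1 c_1, so
  gamma(0) = (c_0 + phi_1 c_1) / (1 - phi_1^2) = (1.026182 + (-0.441)(-0.053)) / (1 - (-0.441)^2) = 1.049555 / 0.805519 = 1.302955.
Therefore gamma(0) = 1.3030 (to 4 decimal places).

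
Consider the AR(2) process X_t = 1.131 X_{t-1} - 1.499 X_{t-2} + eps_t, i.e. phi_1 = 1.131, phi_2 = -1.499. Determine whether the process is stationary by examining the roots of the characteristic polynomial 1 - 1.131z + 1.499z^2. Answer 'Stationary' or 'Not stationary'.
\text{Not stationary}

The AR(p) characteristic polynomial is P(z) = 1 - 1.131z + 1.499z^2.
Stationarity requires all roots to lie outside the unit circle, i.e. |z| > 1 for every root.
Set 1 + (-1.131) z + (1.499) z^2 = 0, i.e. a z^2 + b z + c = 0 with a = 1.499, b = -1.131, c = 1.
Discriminant D = b^2 - 4ac = (-1.131)^2 - 4*(1.499)*1 = 1.279161 - (5.996) = -4.716839.
D < 0, so the roots are the complex-conjugate pair z = (-b +/- i sqrt(-D)) / (2a) = 0.3773 +/- 0.7244i.
For a conjugate pair |z|^2 = z * conj(z) = (product of roots) = c/a = 1/(1.499) = 0.667111, so |z| = sqrt(0.667111) = 0.8168 for both roots.
Moduli of all roots: 0.8168, 0.8168.
All moduli strictly greater than 1? No.
Verdict: Not stationary.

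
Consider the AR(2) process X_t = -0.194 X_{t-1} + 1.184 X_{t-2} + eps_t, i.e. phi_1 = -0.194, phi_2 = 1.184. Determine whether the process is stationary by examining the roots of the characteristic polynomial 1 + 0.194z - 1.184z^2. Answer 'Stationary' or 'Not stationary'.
\text{Not stationary}

The AR(p) characteristic polynomial is P(z) = 1 + 0.194z - 1.184z^2.
Stationarity requires all roots to lie outside the unit circle, i.e. |z| > 1 for every root.
Set 1 + (0.194) z + (-1.184) z^2 = 0, i.e. a z^2 + b z + c = 0 with a = -1.184, b = 0.194, c = 1.
Discriminant D = b^2 - 4ac = (0.194)^2 - 4*(-1.184)*1 = 0.037636 - (-4.736) = 4.773636.
D >= 0, so the roots are real: z = (-b +/- sqrt(D)) / (2a) = (-0.194 +/- 2.184865) / (-2.368).
  z_1 = (-0.194 + 2.184865) / (-2.368) = -0.8407,   |z_1| = 0.8407.
  z_2 = (-0.194 - 2.184865) / (-2.368) = 1.0046,   |z_2| = 1.0046.
Moduli of all roots: 0.8407, 1.0046.
All moduli strictly greater than 1? No.
Verdict: Not stationary.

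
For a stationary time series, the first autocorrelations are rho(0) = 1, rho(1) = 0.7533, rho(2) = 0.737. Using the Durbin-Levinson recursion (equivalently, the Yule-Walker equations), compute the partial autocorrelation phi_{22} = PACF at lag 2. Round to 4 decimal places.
\phi_{22} = 0.3920

The PACF at lag k is phi_{kk}, the last component of the solution
to the Yule-Walker system G_k phi = r_k where
  (G_k)_{ij} = rho(|i - j|), (r_k)_i = rho(i), i,j = 1..k.
Equivalently, Durbin-Levinson gives phi_{kk} iteratively:
  phi_{11} = rho(1)
  phi_{kk} = [rho(k) - sum_{j=1..k-1} phi_{k-1,j} rho(k-j)]
            / [1 - sum_{j=1..k-1} phi_{k-1,j} rho(j)],
  phi_{k,j} = phi_{k-1,j} - phi_{kk} phi_{k-1,k-j},  j = 1..k-1.
Step k = 1:
  phi_11 = rho(1) = 0.7533.
Step k = 2:
  phi_22 = [rho(2) - phi_11 rho(1)] / [1 - phi_11 rho(1)] = [0.737 - (0.7533)(0.7533)] / [1 - (0.7533)(0.7533)]
         = 0.16953911 / 0.43253911 = 0.392.
Therefore phi_{22} = 0.3920.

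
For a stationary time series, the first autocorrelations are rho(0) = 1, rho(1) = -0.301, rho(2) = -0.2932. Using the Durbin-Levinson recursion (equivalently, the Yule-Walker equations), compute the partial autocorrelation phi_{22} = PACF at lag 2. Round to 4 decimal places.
\phi_{22} = -0.4220

The PACF at lag k is phi_{kk}, the last component of the solution
to the Yule-Walker system G_k phi = r_k where
  (G_k)_{ij} = rho(|i - j|), (r_k)_i = rho(i), i,j = 1..k.
Equivalently, Durbin-Levinson gives phi_{kk} iteratively:
  phi_{11} = rho(1)
  phi_{kk} = [rho(k) - sum_{j=1..k-1} phi_{k-1,j} rho(k-j)]
            / [1 - sum_{j=1..k-1} phi_{k-1,j} rho(j)],
  phi_{k,j} = phi_{k-1,j} - phi_{kk} phi_{k-1,k-j},  j = 1..k-1.
Step k = 1:
  phi_11 = rho(1) = -0.301.
Step k = 2:
  phi_22 = [rho(2) - phi_11 rho(1)] / [1 - phi_11 rho(1)] = [-0.2932 - (-0.301)(-0.301)] / [1 - (-0.301)(-0.301)]
         = -0.383801 / 0.909399 = -0.422.
Therefore phi_{22} = -0.4220.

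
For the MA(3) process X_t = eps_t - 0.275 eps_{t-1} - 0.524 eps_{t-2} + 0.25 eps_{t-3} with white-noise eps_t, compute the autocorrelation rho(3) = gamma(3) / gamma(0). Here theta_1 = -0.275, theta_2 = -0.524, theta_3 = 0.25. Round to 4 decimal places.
\rho(3) = 0.1770

For an MA(q) process with theta_0 = 1, the autocovariance is
  gamma(k) = sigma^2 * sum_{i=0..q-k} theta_i * theta_{i+k},
and rho(k) = gamma(k) / gamma(0). Sigma^2 cancels.
  numerator   = (1)*(0.25) = 0.25.
  denominator = (1)^2 + (-0.275)^2 + (-0.524)^2 + (0.25)^2 = 1.412701.
  rho(3) = 0.25 / 1.412701 = 0.1770.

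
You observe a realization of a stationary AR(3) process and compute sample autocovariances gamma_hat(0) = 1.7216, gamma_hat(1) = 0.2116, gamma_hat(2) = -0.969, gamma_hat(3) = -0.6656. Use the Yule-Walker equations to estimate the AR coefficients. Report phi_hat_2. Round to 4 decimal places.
\hat\phi_{2} = -0.5250

The Yule-Walker equations for an AR(p) process read, in matrix form,
  Gamma_p phi = r_p,   with   (Gamma_p)_{ij} = gamma(|i - j|),
                       (r_p)_i = gamma(i),   i,j = 1..p.
Substitute the sample gammas (Toeplitz matrix and right-hand side of size 3):
  Gamma_p = [[1.7216, 0.2116, -0.969], [0.2116, 1.7216, 0.2116], [-0.969, 0.2116, 1.7216]]
  r_p     = [0.2116, -0.969, -0.6656]
Written out (R1..R3):
  (R1) 1.7216 phi_1 + 0.2116 phi_2 - 0.969 phi_3 = 0.2116
  (R2) 0.2116 phi_1 + 1.7216 phi_2 + 0.2116 phi_3 = -0.969
  (R3) -0.969 phi_1 + 0.2116 phi_2 + 1.7216 phi_3 = -0.6656
Gaussian elimination:
  R2 <- R2 - (0.2116/1.7216) R1 = R2 - (0.122909) R1:  1.695592 phi_2 + 0.330699 phi_3 = -0.995008
  R3 <- R3 - (-0.969/1.7216) R1 = R3 - (-0.562849) R1:  0.330699 phi_2 + 1.1762 phi_3 = -0.546501
  R3 <- R3 - (0.330699/1.695592) R2 = R3 - (0.195034) R2:  1.111702 phi_3 = -0.352441
Back-substitution:
  phi_hat_3 = -0.352441 / 1.111702 = -0.317028
  phi_hat_2 = (-0.995008 - (0.330699)(-0.317028)) / 1.695592 = -0.524989
  phi_hat_1 = (0.2116 - (0.2116)(-0.524989) - (-0.969)(-0.317028)) / 1.7216 = 0.008996
So phi_hat = [0.0090, -0.5250, -0.3170].
Therefore phi_hat_2 = -0.5250.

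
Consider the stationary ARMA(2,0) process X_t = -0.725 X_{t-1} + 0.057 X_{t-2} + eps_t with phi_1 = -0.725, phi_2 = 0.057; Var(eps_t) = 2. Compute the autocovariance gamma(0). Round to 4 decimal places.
\gamma(0) = 4.9070

Multiply the model equation by X_{t-k} and take expectations. With theta_0 = psi_0 = 1 and psi_j the MA(infinity) weights, this gives
  gamma(k) - sum_i phi_i gamma(k-i) = c_k,
  c_k = sigma^2 * sum_{j=k..q} theta_j psi_{j-k}   (c_k = 0 for k > q),
using gamma(-m) = gamma(m).
Pure AR (q = 0): c_0 = sigma^2 = 2, c_k = 0 for k >= 1.
Equations for k = 0, 1, 2 (AR order 2, c_2 = 0):
  (E0) gamma(0) = phi_1 gamma(1) + phi_2 gamma(2) + c_0
  (E1) gamma(1) = phi_1 gamma(0) + phi_2 gamma(1) + c_1
  (E2) gamma(2) = phi_1 gamma(1) + phi_2 gamma(0)
From (E1): gamma(1) = A gamma(0) + B with
  A = phi_1 / (1 - phi_2) = -0.725 / 0.943 = -0.768823,   B = c_1 / (1 - phi_2) = 0 / 0.943 = 0.
Insert (E2) into (E0): gamma(0) (1 - phi_2^2) = phi_1 (1 + phi_2) gamma(1) + c_0.
  phi_1 (1 + phi_2) = (-0.725)(1.057) = -0.766325,   1 - phi_2^2 = 0.996751.
Replace gamma(1) by A gamma(0) + B and collect gamma(0):
  gamma(0) [0.996751 - (-0.766325)(-0.768823)] = c_0 = 2
  gamma(0) * 0.407583 = 2
  gamma(0) = 2 / 0.407583 = 4.906979.
Therefore gamma(0) = 4.9070 (to 4 decimal places).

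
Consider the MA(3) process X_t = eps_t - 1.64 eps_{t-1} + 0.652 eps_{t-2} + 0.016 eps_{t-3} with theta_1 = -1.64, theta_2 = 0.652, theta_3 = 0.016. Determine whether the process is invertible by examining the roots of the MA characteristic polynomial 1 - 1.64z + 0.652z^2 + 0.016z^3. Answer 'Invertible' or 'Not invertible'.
\text{Invertible}

The MA(q) characteristic polynomial is P(z) = 1 - 1.64z + 0.652z^2 + 0.016z^3.
Invertibility requires all roots to lie outside the unit circle, i.e. |z| > 1 for every root.
Degree 3: look for a simple real root z0 first, then factor out (1 - z/z0) and solve the remaining quadratic.
Testing z0 = 1.25: P(1.25) = 1 + (-1.64)(1.25) + (0.652)(1.25)^2 + (0.016)(1.25)^3
  = 1 + (-2.05) + (1.01875) + (0.03125) = 0.  So z_0 = 1.25 is a root, |z_0| = 1.25.
Divide out the factor (1 - 0.8 z) = (1 - z/z0) (since 1/z0 = 0.8):
  P(z) = (1 - 0.8 z)(1 + (-0.84) z + (-0.02) z^2)
  [check: z-coef -0.84 - (0.8) = -1.64; z^2-coef -0.02 - (0.8)(-0.84) = 0.652; z^3-coef -(0.8)(-0.02) = 0.016.]
Remaining roots from the quadratic factor 1 + (-0.84) z + (-0.02) z^2:
  Set 1 + (-0.84) z + (-0.02) z^2 = 0, i.e. a z^2 + b z + c = 0 with a = -0.02, b = -0.84, c = 1.
  Discriminant D = b^2 - 4ac = (-0.84)^2 - 4*(-0.02)*1 = 0.7056 - (-0.08) = 0.7856.
  D >= 0, so the roots are real: z = (-b +/- sqrt(D)) / (2a) = (0.84 +/- 0.886341) / (-0.04).
    z_1 = (0.84 + 0.886341) / (-0.04) = -43.1585,   |z_1| = 43.1585.
    z_2 = (0.84 - 0.886341) / (-0.04) = 1.1585,   |z_2| = 1.1585.
Moduli of all roots: 1.2500, 43.1585, 1.1585.
All moduli strictly greater than 1? Yes.
Verdict: Invertible.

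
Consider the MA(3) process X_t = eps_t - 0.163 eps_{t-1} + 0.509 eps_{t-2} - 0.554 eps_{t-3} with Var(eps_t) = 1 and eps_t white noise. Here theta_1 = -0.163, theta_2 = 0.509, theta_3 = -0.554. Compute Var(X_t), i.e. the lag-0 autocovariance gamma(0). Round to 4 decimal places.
\gamma(0) = 1.5926

For an MA(q) process X_t = eps_t + sum_i theta_i eps_{t-i} with
Var(eps_t) = sigma^2, the variance is
  gamma(0) = sigma^2 * (1 + sum_i theta_i^2).
  sum_i theta_i^2 = (-0.163)^2 + (0.509)^2 + (-0.554)^2 = 0.026569 + 0.259081 + 0.306916 = 0.592566.
  gamma(0) = 1 * (1 + 0.592566) = 1 * 1.592566 = 1.592566, which rounds to 1.5926.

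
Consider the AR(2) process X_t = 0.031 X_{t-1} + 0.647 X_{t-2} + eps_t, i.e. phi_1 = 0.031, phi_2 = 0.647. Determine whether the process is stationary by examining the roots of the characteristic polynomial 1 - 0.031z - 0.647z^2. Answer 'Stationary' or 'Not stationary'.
\text{Stationary}

The AR(p) characteristic polynomial is P(z) = 1 - 0.031z - 0.647z^2.
Stationarity requires all roots to lie outside the unit circle, i.e. |z| > 1 for every root.
Set 1 + (-0.031) z + (-0.647) z^2 = 0, i.e. a z^2 + b z + c = 0 with a = -0.647, b = -0.031, c = 1.
Discriminant D = b^2 - 4ac = (-0.031)^2 - 4*(-0.647)*1 = 0.000961 - (-2.588) = 2.588961.
D >= 0, so the roots are real: z = (-b +/- sqrt(D)) / (2a) = (0.031 +/- 1.609025) / (-1.294).
  z_1 = (0.031 + 1.609025) / (-1.294) = -1.2674,   |z_1| = 1.2674.
  z_2 = (0.031 - 1.609025) / (-1.294) = 1.2195,   |z_2| = 1.2195.
Moduli of all roots: 1.2674, 1.2195.
All moduli strictly greater than 1? Yes.
Verdict: Stationary.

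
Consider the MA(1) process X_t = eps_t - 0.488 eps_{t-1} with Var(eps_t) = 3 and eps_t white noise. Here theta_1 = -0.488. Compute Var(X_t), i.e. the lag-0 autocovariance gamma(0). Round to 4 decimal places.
\gamma(0) = 3.7144

For an MA(q) process X_t = eps_t + sum_i theta_i eps_{t-i} with
Var(eps_t) = sigma^2, the variance is
  gamma(0) = sigma^2 * (1 + sum_i theta_i^2).
  sum_i theta_i^2 = (-0.488)^2 = 0.238144.
  gamma(0) = 3 * (1 + 0.238144) = 3 * 1.238144 = 3.714432, which rounds to 3.7144.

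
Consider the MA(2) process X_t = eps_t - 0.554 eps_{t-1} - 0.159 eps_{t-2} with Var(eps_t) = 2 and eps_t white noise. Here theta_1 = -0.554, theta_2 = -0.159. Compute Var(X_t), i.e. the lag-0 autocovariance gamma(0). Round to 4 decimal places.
\gamma(0) = 2.6644

For an MA(q) process X_t = eps_t + sum_i theta_i eps_{t-i} with
Var(eps_t) = sigma^2, the variance is
  gamma(0) = sigma^2 * (1 + sum_i theta_i^2).
  sum_i theta_i^2 = (-0.554)^2 + (-0.159)^2 = 0.306916 + 0.025281 = 0.332197.
  gamma(0) = 2 * (1 + 0.332197) = 2 * 1.332197 = 2.664394, which rounds to 2.6644.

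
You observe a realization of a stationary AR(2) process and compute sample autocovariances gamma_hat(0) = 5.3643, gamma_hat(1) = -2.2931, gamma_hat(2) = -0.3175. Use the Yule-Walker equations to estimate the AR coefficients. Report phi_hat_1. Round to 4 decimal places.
\hat\phi_{1} = -0.5540

The Yule-Walker equations for an AR(p) process read, in matrix form,
  Gamma_p phi = r_p,   with   (Gamma_p)_{ij} = gamma(|i - j|),
                       (r_p)_i = gamma(i),   i,j = 1..p.
Substitute the sample gammas (Toeplitz matrix and right-hand side of size 2):
  Gamma_p = [[5.3643, -2.2931], [-2.2931, 5.3643]]
  r_p     = [-2.2931, -0.3175]
Written out:
  5.3643 phi_1 - 2.2931 phi_2 = -2.2931
  -2.2931 phi_1 + 5.3643 phi_2 = -0.3175
Solve by Cramer's rule:
  det = gamma(0)^2 - gamma(1)^2 = (5.3643)^2 - (-2.2931)^2 = 28.77571449 - 5.25830761 = 23.51740688
  phi_hat_1 = [gamma(1) gamma(0) - gamma(1) gamma(2)] / det = [(-2.2931)(5.3643) - (-2.2931)(-0.3175)] / 23.51740688 = -13.02893558 / 23.51740688 = -0.554
  phi_hat_2 = [gamma(0) gamma(2) - gamma(1)^2] / det = [(5.3643)(-0.3175) - (-2.2931)^2] / 23.51740688 = -6.96147286 / 23.51740688 = -0.296
So phi_hat = [-0.5540, -0.2960].
Therefore phi_hat_1 = -0.5540.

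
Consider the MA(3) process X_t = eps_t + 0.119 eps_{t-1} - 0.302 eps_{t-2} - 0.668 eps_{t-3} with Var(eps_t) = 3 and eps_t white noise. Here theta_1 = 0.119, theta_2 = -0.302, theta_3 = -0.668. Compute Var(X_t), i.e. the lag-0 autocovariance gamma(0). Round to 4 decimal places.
\gamma(0) = 4.6548

For an MA(q) process X_t = eps_t + sum_i theta_i eps_{t-i} with
Var(eps_t) = sigma^2, the variance is
  gamma(0) = sigma^2 * (1 + sum_i theta_i^2).
  sum_i theta_i^2 = (0.119)^2 + (-0.302)^2 + (-0.668)^2 = 0.014161 + 0.091204 + 0.446224 = 0.551589.
  gamma(0) = 3 * (1 + 0.551589) = 3 * 1.551589 = 4.654767, which rounds to 4.6548.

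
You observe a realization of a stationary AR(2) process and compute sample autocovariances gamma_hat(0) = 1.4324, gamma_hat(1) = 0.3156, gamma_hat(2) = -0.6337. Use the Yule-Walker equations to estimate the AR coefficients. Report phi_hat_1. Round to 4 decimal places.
\hat\phi_{1} = 0.3340

The Yule-Walker equations for an AR(p) process read, in matrix form,
  Gamma_p phi = r_p,   with   (Gamma_p)_{ij} = gamma(|i - j|),
                       (r_p)_i = gamma(i),   i,j = 1..p.
Substitute the sample gammas (Toeplitz matrix and right-hand side of size 2):
  Gamma_p = [[1.4324, 0.3156], [0.3156, 1.4324]]
  r_p     = [0.3156, -0.6337]
Written out:
  1.4324 phi_1 + 0.3156 phi_2 = 0.3156
  0.3156 phi_1 + 1.4324 phi_2 = -0.6337
Solve by Cramer's rule:
  det = gamma(0)^2 - gamma(1)^2 = (1.4324)^2 - (0.3156)^2 = 2.05176976 - 0.09960336 = 1.9521664
  phi_hat_1 = [gamma(1) gamma(0) - gamma(1) gamma(2)] / det = [(0.3156)(1.4324) - (0.3156)(-0.6337)] / 1.9521664 = 0.65206116 / 1.9521664 = 0.334
  phi_hat_2 = [gamma(0) gamma(2) - gamma(1)^2] / det = [(1.4324)(-0.6337) - (0.3156)^2] / 1.9521664 = -1.00731524 / 1.9521664 = -0.516
So phi_hat = [0.3340, -0.5160].
Therefore phi_hat_1 = 0.3340.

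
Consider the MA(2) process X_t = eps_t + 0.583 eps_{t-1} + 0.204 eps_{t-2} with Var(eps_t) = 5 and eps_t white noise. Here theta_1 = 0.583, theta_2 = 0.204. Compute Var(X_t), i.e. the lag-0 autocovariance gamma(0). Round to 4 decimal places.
\gamma(0) = 6.9075

For an MA(q) process X_t = eps_t + sum_i theta_i eps_{t-i} with
Var(eps_t) = sigma^2, the variance is
  gamma(0) = sigma^2 * (1 + sum_i theta_i^2).
  sum_i theta_i^2 = (0.583)^2 + (0.204)^2 = 0.339889 + 0.041616 = 0.381505.
  gamma(0) = 5 * (1 + 0.381505) = 5 * 1.381505 = 6.907525, which rounds to 6.9075.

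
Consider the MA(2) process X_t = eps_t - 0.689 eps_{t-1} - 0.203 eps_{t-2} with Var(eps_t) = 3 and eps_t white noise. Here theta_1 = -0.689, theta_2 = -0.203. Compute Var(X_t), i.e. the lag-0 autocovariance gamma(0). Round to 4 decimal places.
\gamma(0) = 4.5478

For an MA(q) process X_t = eps_t + sum_i theta_i eps_{t-i} with
Var(eps_t) = sigma^2, the variance is
  gamma(0) = sigma^2 * (1 + sum_i theta_i^2).
  sum_i theta_i^2 = (-0.689)^2 + (-0.203)^2 = 0.474721 + 0.041209 = 0.51593.
  gamma(0) = 3 * (1 + 0.51593) = 3 * 1.51593 = 4.54779, which rounds to 4.5478.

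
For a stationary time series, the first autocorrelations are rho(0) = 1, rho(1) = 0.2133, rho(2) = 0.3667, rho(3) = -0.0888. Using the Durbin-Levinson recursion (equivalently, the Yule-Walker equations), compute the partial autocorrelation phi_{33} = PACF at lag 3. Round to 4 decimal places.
\phi_{33} = -0.2510

The PACF at lag k is phi_{kk}, the last component of the solution
to the Yule-Walker system G_k phi = r_k where
  (G_k)_{ij} = rho(|i - j|), (r_k)_i = rho(i), i,j = 1..k.
Equivalently, Durbin-Levinson gives phi_{kk} iteratively:
  phi_{11} = rho(1)
  phi_{kk} = [rho(k) - sum_{j=1..k-1} phi_{k-1,j} rho(k-j)]
            / [1 - sum_{j=1..k-1} phi_{k-1,j} rho(j)],
  phi_{k,j} = phi_{k-1,j} - phi_{kk} phi_{k-1,k-j},  j = 1..k-1.
Step k = 1:
  phi_11 = rho(1) = 0.2133.
Step k = 2:
  phi_22 = [rho(2) - phi_11 rho(1)] / [1 - phi_11 rho(1)] = [0.3667 - (0.2133)(0.2133)] / [1 - (0.2133)(0.2133)]
         = 0.32120311 / 0.95450311 = 0.336513.
  Update: phi_21 = phi_11 - phi_22 phi_11 = 0.2133 - (0.336513)(0.2133) = 0.141522.
Step k = 3:
  phi_33 = [rho(3) - phi_21 rho(2) - phi_22 rho(1)] / [1 - phi_21 rho(1) - phi_22 rho(2)]
    numerator   = -0.0888 - (0.141522)(0.3667) - (0.336513)(0.2133) = -0.21247432
    denominator = 1 - (0.141522)(0.2133) - (0.336513)(0.3667) = 0.84641395
  phi_33 = -0.21247432 / 0.84641395 = -0.251.
Therefore phi_{33} = -0.2510.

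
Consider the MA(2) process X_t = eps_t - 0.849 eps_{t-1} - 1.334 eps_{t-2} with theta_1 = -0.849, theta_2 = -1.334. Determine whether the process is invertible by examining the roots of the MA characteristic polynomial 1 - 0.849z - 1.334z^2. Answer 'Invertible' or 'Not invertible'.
\text{Not invertible}

The MA(q) characteristic polynomial is P(z) = 1 - 0.849z - 1.334z^2.
Invertibility requires all roots to lie outside the unit circle, i.e. |z| > 1 for every root.
Set 1 + (-0.849) z + (-1.334) z^2 = 0, i.e. a z^2 + b z + c = 0 with a = -1.334, b = -0.849, c = 1.
Discriminant D = b^2 - 4ac = (-0.849)^2 - 4*(-1.334)*1 = 0.720801 - (-5.336) = 6.056801.
D >= 0, so the roots are real: z = (-b +/- sqrt(D)) / (2a) = (0.849 +/- 2.461057) / (-2.668).
  z_1 = (0.849 + 2.461057) / (-2.668) = -1.2407,   |z_1| = 1.2407.
  z_2 = (0.849 - 2.461057) / (-2.668) = 0.6042,   |z_2| = 0.6042.
Moduli of all roots: 1.2407, 0.6042.
All moduli strictly greater than 1? No.
Verdict: Not invertible.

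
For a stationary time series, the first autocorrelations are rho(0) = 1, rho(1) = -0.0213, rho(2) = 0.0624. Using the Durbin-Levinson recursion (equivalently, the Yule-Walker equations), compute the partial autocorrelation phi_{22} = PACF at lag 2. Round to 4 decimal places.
\phi_{22} = 0.0620

The PACF at lag k is phi_{kk}, the last component of the solution
to the Yule-Walker system G_k phi = r_k where
  (G_k)_{ij} = rho(|i - j|), (r_k)_i = rho(i), i,j = 1..k.
Equivalently, Durbin-Levinson gives phi_{kk} iteratively:
  phi_{11} = rho(1)
  phi_{kk} = [rho(k) - sum_{j=1..k-1} phi_{k-1,j} rho(k-j)]
            / [1 - sum_{j=1..k-1} phi_{k-1,j} rho(j)],
  phi_{k,j} = phi_{k-1,j} - phi_{kk} phi_{k-1,k-j},  j = 1..k-1.
Step k = 1:
  phi_11 = rho(1) = -0.0213.
Step k = 2:
  phi_22 = [rho(2) - phi_11 rho(1)] / [1 - phi_11 rho(1)] = [0.0624 - (-0.0213)(-0.0213)] / [1 - (-0.0213)(-0.0213)]
         = 0.06194631 / 0.99954631 = 0.062.
Therefore phi_{22} = 0.0620.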